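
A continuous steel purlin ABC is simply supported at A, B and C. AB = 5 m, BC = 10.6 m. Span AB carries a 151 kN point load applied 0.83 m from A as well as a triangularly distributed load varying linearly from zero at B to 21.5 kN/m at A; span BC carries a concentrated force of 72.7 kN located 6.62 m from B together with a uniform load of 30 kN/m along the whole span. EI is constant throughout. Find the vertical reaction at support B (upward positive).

R_B = 347.1 kN

Take M_B as the redundant. Released structure: two simple spans AB and BC with a hinge at B.
Rotations at B on the released spans (each span's end-slope, ×1/EI):
  span AB: point load 151 at a = 0.83: Pab(L + a)/(6LEI) = 101.6/EI
  span AB: triangular load, peak 21.5: 7w₀L³/(360EI) = 52.26/EI
  span BC: point load 72.7 at a = 6.62: Pab(L + b)/(6LEI) = 439.1/EI
  span BC: UDL 30: wL³/(24EI) = 1489/EI
  relative rotation θ_0 = (153.8 + 1928)/EI = 2082/EI
A unit hogging moment at B produces rotation L₁/(3EI) + L₂/(3EI) = 5.2/EI.
Compatibility: M_B·(L₁+L₂)/(3EI) = θ_0, giving M_B = 400.3 kN·m (hogging).
Span AB, ΣM about A with M_B applied at B: R_B^{AB}·5 = 214.9 + 400.3, so R_B^{AB} = 123 kN and R_A = 204.8 − 123 = 81.7 kN.
Span BC, ΣM about C: R_B^{BC}·10.6 = 1975 + 400.3, so R_B^{BC} = 224.1 kN and R_C = 390.7 − 224.1 = 166.6 kN.
R_B = 123 + 224.1 = 347.1 kN.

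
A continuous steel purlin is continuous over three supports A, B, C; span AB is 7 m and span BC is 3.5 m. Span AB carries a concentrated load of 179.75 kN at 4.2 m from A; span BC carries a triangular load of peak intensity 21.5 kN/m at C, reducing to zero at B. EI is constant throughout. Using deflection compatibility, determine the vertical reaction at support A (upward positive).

R_A = 48.16 kN

Release continuity at B by inserting a hinge; the redundant is the internal moment M_B. The primary structure is two simply-supported spans AB and BC.
Discontinuity in slope at B on the released structure — sum the simple-span end rotations:
  span AB: point load 179.75 at a = 4.2: Pab(L + a)/(6LEI) = 563.7/EI
  span BC: triangular load, peak 21.5: 7w₀L³/(360EI) = 17.92/EI
  relative rotation θ_0 = (563.7 + 17.92)/EI = 581.6/EI
A unit hogging moment at B produces rotation L₁/(3EI) + L₂/(3EI) = 3.5/EI.
Compatibility: M_B·(L₁+L₂)/(3EI) = θ_0, giving M_B = 166.2 kN·m (hogging).
Span AB, ΣM about A with M_B applied at B: R_B^{AB}·7 = 755 + 166.2, so R_B^{AB} = 131.6 kN and R_A = 179.8 − 131.6 = 48.16 kN.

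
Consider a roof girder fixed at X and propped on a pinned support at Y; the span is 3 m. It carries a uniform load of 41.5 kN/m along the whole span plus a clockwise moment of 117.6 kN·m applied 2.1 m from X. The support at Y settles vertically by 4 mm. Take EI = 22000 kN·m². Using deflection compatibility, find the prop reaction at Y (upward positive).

Choose R_Y as the redundant. The primary structure is the cantilever fixed at X.
Downward deflection at the released point Y due to the loads:
  UDL 41.5: wL⁴/(8EI) = 420.2/EI
  clockwise couple 117.6 at a = 2.1: M₀a(2L − a)/(2EI) = 481.6/EI
  δ_0 = 901.8/EI
Tip deflection under a unit load at Y: L³/(3EI) = 9/EI.
With EI = 22000 kN·m²: δ_0 = 0.040989 m and δ_{YY} = 0.000409 m/kN.
Compatibility — the beam at Y must follow the support down by 0.004 m: δ_0 − R_Y·δ_{YY} = 0.004, so R_Y = (0.040989 − 0.004)/0.000409 = 90.42 kN.

R_Y = 90.42 kN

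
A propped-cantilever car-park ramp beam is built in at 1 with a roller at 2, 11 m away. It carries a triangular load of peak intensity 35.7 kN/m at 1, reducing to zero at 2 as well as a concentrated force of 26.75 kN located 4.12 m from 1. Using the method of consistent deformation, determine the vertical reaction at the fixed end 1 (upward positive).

R_1 = 178.9 kN

Release the roller at 2. Primary structure: cantilever fixed at 1.
Downward deflection at the released point 2 due to the loads:
  triangular load, peak 35.7 at the fixed end: w₀L⁴/(30EI) = 17423/EI
  point load 26.75 at a = 4.12: Pa²(3L − a)/(6EI) = 2186/EI
  δ_0 = 19608/EI
Flexibility coefficient — unit upward force at 2: δ_{22} = L³/(3EI) = 443.7/EI.
The prop prevents deflection at 2: R_2 = δ_0/δ_{22} = 19608/443.7 = 44.2 kN.
Vertical equilibrium: R_1 = ΣP − R_2 = 223.1 − 44.2 = 178.9 kN.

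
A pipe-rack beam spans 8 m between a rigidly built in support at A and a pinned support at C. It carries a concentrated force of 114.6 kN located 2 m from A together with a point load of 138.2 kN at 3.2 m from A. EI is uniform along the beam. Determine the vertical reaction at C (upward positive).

Release the roller at C. Primary structure: cantilever fixed at A.
Primary-structure tip deflection at C by superposition:
  point load 114.6 at a = 2: Pa²(3L − a)/(6EI) = 1681/EI
  point load 138.2 at a = 3.2: Pa²(3L − a)/(6EI) = 4906/EI
  δ_0 = 6587/EI
Flexibility coefficient — unit upward force at C: δ_{CC} = L³/(3EI) = 170.7/EI.
The prop prevents deflection at C: R_C = δ_0/δ_{CC} = 6587/170.7 = 38.59 kN.

R_C = 38.59 kN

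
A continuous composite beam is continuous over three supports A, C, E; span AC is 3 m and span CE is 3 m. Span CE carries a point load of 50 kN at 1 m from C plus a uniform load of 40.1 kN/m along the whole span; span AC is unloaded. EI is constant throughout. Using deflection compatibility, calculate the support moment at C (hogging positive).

Take M_C as the redundant. Released structure: two simple spans AC and CE with a hinge at C.
End slopes at the hinge C, treating each span as simply supported:
  span CE: point load 50 at a = 1: Pab(L + b)/(6LEI) = 27.78/EI
  span CE: UDL 40.1: wL³/(24EI) = 45.11/EI
  relative rotation θ_0 = (0 + 72.89)/EI = 72.89/EI
A unit hogging moment at C produces rotation L₁/(3EI) + L₂/(3EI) = 2/EI.
Slope continuity at C: θ_0 = M_C·2/EI, so M_C = 72.89/2 = 36.45 kN·m (hogging).

M_C = 36.45 kN·m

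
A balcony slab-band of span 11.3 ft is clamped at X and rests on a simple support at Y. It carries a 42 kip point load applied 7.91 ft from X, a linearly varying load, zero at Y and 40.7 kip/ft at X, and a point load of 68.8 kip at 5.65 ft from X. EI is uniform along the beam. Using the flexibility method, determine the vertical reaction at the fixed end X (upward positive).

Take the reaction at Y as the redundant and release it; the primary structure is a cantilever fixed at X.
Primary-structure tip deflection at Y by superposition:
  point load 42 at a = 7.91: Pa²(3L − a)/(6EI) = 11383/EI
  triangular load, peak 40.7 at the fixed end: w₀L⁴/(30EI) = 22120/EI
  point load 68.8 at a = 5.65: Pa²(3L − a)/(6EI) = 10341/EI
  δ_0 = 43844/EI
Tip deflection under a unit load at Y: L³/(3EI) = 481/EI.
The prop prevents deflection at Y: R_Y = δ_0/δ_{YY} = 43844/481 = 91.16 kip.
Vertical equilibrium: R_X = ΣP − R_Y = 340.8 − 91.16 = 249.6 kip.

R_X = 249.6 kip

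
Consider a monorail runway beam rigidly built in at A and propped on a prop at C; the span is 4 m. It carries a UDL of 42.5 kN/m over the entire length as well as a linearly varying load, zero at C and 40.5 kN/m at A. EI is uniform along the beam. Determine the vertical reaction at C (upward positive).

R_C = 79.95 kN

Choose R_C as the redundant. The primary structure is the cantilever fixed at A.
Downward deflection at the released point C due to the loads:
  UDL 42.5: wL⁴/(8EI) = 1360/EI
  triangular load, peak 40.5 at the fixed end: w₀L⁴/(30EI) = 345.6/EI
  δ_0 = 1706/EI
Flexibility coefficient — unit upward force at C: δ_{CC} = L³/(3EI) = 21.33/EI.
Compatibility at C: δ_0 − R_C·δ_{CC} = 0, so R_C = 1706/21.33 = 79.95 kN.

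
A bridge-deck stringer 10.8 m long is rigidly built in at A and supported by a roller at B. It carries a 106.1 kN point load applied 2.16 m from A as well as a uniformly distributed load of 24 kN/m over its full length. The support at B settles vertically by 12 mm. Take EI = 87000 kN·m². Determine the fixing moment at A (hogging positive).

Choose R_B as the redundant. The primary structure is the cantilever fixed at A.
Downward deflection at the released point B due to the loads:
  point load 106.1 at a = 2.16: Pa²(3L − a)/(6EI) = 2495/EI
  UDL 24: wL⁴/(8EI) = 40815/EI
  δ_0 = 43310/EI
Flexibility coefficient — unit upward force at B: δ_{BB} = L³/(3EI) = 419.9/EI.
With EI = 87000 kN·m²: δ_0 = 0.49781 m and δ_{BB} = 0.004826 m/kN.
Compatibility — the beam at B must follow the support down by 0.012 m: δ_0 − R_B·δ_{BB} = 0.012, so R_B = (0.49781 − 0.012)/0.004826 = 100.7 kN.
Moment equilibrium about A: M_A = Σ(load moments about A) − R_B·L = 1629 − 100.7×10.8 = 541.8 kN·m.

M_A = 541.8 kN·m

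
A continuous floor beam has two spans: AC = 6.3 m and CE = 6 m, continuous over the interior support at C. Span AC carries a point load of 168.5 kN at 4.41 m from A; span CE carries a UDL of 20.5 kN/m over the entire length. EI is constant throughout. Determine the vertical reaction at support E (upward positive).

R_E = 37.82 kN

Take M_C as the redundant. Released structure: two simple spans AC and CE with a hinge at C.
Rotations at C on the released spans (each span's end-slope, ×1/EI):
  span AC: point load 168.5 at a = 4.41: Pab(L + a)/(6LEI) = 397.9/EI
  span CE: UDL 20.5: wL³/(24EI) = 184.5/EI
  relative rotation θ_0 = (397.9 + 184.5)/EI = 582.4/EI
A unit hogging moment at C produces rotation L₁/(3EI) + L₂/(3EI) = 4.1/EI.
Compatibility: M_C·(L₁+L₂)/(3EI) = θ_0, giving M_C = 142.1 kN·m (hogging).
Span CE, ΣM about E: R_C^{CE}·6 = 369 + 142.1, so R_C^{CE} = 85.18 kN and R_E = 123 − 85.18 = 37.82 kN.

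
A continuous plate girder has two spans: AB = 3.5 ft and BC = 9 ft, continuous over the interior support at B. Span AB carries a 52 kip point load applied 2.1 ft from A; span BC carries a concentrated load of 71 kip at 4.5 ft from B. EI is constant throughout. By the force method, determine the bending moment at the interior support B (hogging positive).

Release continuity at B by inserting a hinge; the redundant is the internal moment M_B. The primary structure is two simply-supported spans AB and BC.
Rotations at B on the released spans (each span's end-slope, ×1/EI):
  span AB: point load 52 at a = 2.1: Pab(L + a)/(6LEI) = 40.77/EI
  span BC: point load 71 at a = 4.5: Pab(L + b)/(6LEI) = 359.4/EI
  relative rotation θ_0 = (40.77 + 359.4)/EI = 400.2/EI
A unit hogging moment at B produces rotation L₁/(3EI) + L₂/(3EI) = 4.167/EI.
Slope continuity at B: θ_0 = M_B·4.167/EI, so M_B = 400.2/4.167 = 96.05 kip·ft (hogging).

M_B = 96.05 kip·ft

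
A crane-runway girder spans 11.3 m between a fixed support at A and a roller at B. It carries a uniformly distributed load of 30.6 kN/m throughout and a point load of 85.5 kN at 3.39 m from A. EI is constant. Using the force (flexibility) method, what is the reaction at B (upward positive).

R_B = 140.1 kN

Choose R_B as the redundant. The primary structure is the cantilever fixed at A.
Free-end deflection of the primary structure under the applied loading (downward +):
  UDL 30.6: wL⁴/(8EI) = 62366/EI
  point load 85.5 at a = 3.39: Pa²(3L − a)/(6EI) = 4996/EI
  δ_0 = 67362/EI
Flexibility coefficient — unit upward force at B: δ_{BB} = L³/(3EI) = 481/EI.
The prop prevents deflection at B: R_B = δ_0/δ_{BB} = 67362/481 = 140.1 kN.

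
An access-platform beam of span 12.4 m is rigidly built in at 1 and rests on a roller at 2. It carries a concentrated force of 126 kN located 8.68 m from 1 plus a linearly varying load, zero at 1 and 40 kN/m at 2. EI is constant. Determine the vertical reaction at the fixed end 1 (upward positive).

Remove the prop at 2; the released (primary) structure is a cantilever built in at 1.
Downward deflection at the released point 2 due to the loads:
  point load 126 at a = 8.68: Pa²(3L − a)/(6EI) = 45124/EI
  triangular load, peak 40 at the free end: 11w₀L⁴/(120EI) = 86688/EI
  δ_0 = 131812/EI
Flexibility coefficient — unit upward force at 2: δ_{22} = L³/(3EI) = 635.5/EI.
The prop prevents deflection at 2: R_2 = δ_0/δ_{22} = 131812/635.5 = 207.4 kN.
Vertical equilibrium: R_1 = ΣP − R_2 = 374 − 207.4 = 166.6 kN.

R_1 = 166.6 kN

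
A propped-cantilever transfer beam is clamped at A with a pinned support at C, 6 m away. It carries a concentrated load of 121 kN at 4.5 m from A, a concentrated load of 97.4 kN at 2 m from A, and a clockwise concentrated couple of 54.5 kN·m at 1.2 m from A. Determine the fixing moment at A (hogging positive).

M_A = 218.4 kN·m

Release the roller at C. Primary structure: cantilever fixed at A.
Free-end deflection of the primary structure under the applied loading (downward +):
  point load 121 at a = 4.5: Pa²(3L − a)/(6EI) = 5513/EI
  point load 97.4 at a = 2: Pa²(3L − a)/(6EI) = 1039/EI
  clockwise couple 54.5 at a = 1.2: M₀a(2L − a)/(2EI) = 353.2/EI
  δ_0 = 6905/EI
Tip deflection under a unit load at C: L³/(3EI) = 72/EI.
Compatibility at C: δ_0 − R_C·δ_{CC} = 0, so R_C = 6905/72 = 95.9 kN.
Moment equilibrium about A: M_A = Σ(load moments about A) − R_C·L = 793.8 − 95.9×6 = 218.4 kN·m.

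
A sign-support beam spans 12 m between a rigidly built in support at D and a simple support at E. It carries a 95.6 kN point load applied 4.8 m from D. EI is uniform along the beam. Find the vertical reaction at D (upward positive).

Choose R_E as the redundant. The primary structure is the cantilever fixed at D.
Downward deflection at the released point E due to the loads:
  point load 95.6 at a = 4.8: Pa²(3L − a)/(6EI) = 11454/EI
Flexibility coefficient — unit upward force at E: δ_{EE} = L³/(3EI) = 576/EI.
Compatibility at E: δ_0 − R_E·δ_{EE} = 0, so R_E = 11454/576 = 19.88 kN.
Vertical equilibrium: R_D = ΣP − R_E = 95.6 − 19.88 = 75.72 kN.

R_D = 75.72 kN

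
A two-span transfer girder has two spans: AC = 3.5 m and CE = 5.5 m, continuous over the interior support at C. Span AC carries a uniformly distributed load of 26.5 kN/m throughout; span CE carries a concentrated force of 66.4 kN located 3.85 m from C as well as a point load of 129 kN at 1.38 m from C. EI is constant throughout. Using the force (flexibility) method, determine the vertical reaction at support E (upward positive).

R_E = 57.48 kN

Release continuity at C by inserting a hinge; the redundant is the internal moment M_C. The primary structure is two simply-supported spans AC and CE.
End slopes at the hinge C, treating each span as simply supported:
  span AC: UDL 26.5: wL³/(24EI) = 47.34/EI
  span CE: point load 66.4 at a = 3.85: Pab(L + b)/(6LEI) = 91.39/EI
  span CE: point load 129 at a = 1.38: Pab(L + b)/(6LEI) = 213.8/EI
  relative rotation θ_0 = (47.34 + 305.2)/EI = 352.5/EI
A unit hogging moment at C produces rotation L₁/(3EI) + L₂/(3EI) = 3/EI.
Compatibility: M_C·(L₁+L₂)/(3EI) = θ_0, giving M_C = 117.5 kN·m (hogging).
Span CE, ΣM about E: R_C^{CE}·5.5 = 641 + 117.5, so R_C^{CE} = 137.9 kN and R_E = 195.4 − 137.9 = 57.48 kN.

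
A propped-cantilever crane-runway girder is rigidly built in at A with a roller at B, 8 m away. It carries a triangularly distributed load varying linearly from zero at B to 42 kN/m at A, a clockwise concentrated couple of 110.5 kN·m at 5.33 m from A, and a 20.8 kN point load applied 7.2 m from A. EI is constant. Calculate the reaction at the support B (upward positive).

R_B = 69.7 kN

Take the reaction at B as the redundant and release it; the primary structure is a cantilever fixed at A.
Deflection at B on the released cantilever, summing each load's contribution:
  triangular load, peak 42 at the fixed end: w₀L⁴/(30EI) = 5734/EI
  clockwise couple 110.5 at a = 5.33: M₀a(2L − a)/(2EI) = 3142/EI
  point load 20.8 at a = 7.2: Pa²(3L − a)/(6EI) = 3019/EI
  δ_0 = 11896/EI
Flexibility coefficient — unit upward force at B: δ_{BB} = L³/(3EI) = 170.7/EI.
Compatibility at B: δ_0 − R_B·δ_{BB} = 0, so R_B = 11896/170.7 = 69.7 kN.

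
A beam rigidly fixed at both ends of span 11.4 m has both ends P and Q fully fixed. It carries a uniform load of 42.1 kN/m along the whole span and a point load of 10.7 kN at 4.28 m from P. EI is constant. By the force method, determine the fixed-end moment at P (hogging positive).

Release both end moments; the primary structure is a simply-supported span PQ with redundants M_P and M_Q.
Simple-span end rotations at P and Q under the given loads:
  at P: UDL 42.1: wL³/(24EI) = 2599/EI
  at Q: UDL 42.1: wL³/(24EI) = 2599/EI
  at P: point load 10.7 at a = 4.28: Pab(L + b)/(6LEI) = 88.29/EI
  at Q: point load 10.7 at a = 4.28: Pab(L + a)/(6LEI) = 74.75/EI
  θ_P0 = 2687/EI,  θ_Q0 = 2674/EI
Flexibility coefficients: a unit moment at one end gives L/(3EI) there and L/(6EI) at the far end, so f₁₁ = f₂₂ = 3.8/EI and f₁₂ = f₂₁ = 1.9/EI.
Compatibility — zero rotation at each built-in end:
  3.8 M_P + 1.9 M_Q = 2687
  1.9 M_P + 3.8 M_Q = 2674
Solving the pair gives M_P = 473.8 kN·m and M_Q = 466.7 kN·m (hogging).

M_P = 473.8 kN·m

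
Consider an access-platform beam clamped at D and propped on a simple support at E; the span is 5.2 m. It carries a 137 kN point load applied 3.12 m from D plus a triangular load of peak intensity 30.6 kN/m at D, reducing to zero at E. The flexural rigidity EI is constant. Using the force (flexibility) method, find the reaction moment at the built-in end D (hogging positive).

M_D = 174.8 kN·m

Release the roller at E. Primary structure: cantilever fixed at D.
Primary-structure tip deflection at E by superposition:
  point load 137 at a = 3.12: Pa²(3L − a)/(6EI) = 2774/EI
  triangular load, peak 30.6 at the fixed end: w₀L⁴/(30EI) = 745.8/EI
  δ_0 = 3520/EI
Tip deflection under a unit load at E: L³/(3EI) = 46.87/EI.
Compatibility at E: δ_0 − R_E·δ_{EE} = 0, so R_E = 3520/46.87 = 75.1 kN.
Moment equilibrium about D: M_D = Σ(load moments about D) − R_E·L = 565.3 − 75.1×5.2 = 174.8 kN·m.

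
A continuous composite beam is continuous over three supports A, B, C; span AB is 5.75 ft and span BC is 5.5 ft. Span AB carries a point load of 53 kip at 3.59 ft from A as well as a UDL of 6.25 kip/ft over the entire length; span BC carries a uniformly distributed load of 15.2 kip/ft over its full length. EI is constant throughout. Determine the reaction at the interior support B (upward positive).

Take M_B as the redundant. Released structure: two simple spans AB and BC with a hinge at B.
Rotations at B on the released spans (each span's end-slope, ×1/EI):
  span AB: point load 53 at a = 3.59: Pab(L + a)/(6LEI) = 111.3/EI
  span AB: UDL 6.25: wL³/(24EI) = 49.51/EI
  span BC: UDL 15.2: wL³/(24EI) = 105.4/EI
  relative rotation θ_0 = (160.8 + 105.4)/EI = 266.1/EI
A unit hogging moment at B produces rotation L₁/(3EI) + L₂/(3EI) = 3.75/EI.
Compatibility: M_B·(L₁+L₂)/(3EI) = θ_0, giving M_B = 70.97 kip·ft (hogging).
Span AB, ΣM about A with M_B applied at B: R_B^{AB}·5.75 = 293.6 + 70.97, so R_B^{AB} = 63.4 kip and R_A = 88.94 − 63.4 = 25.54 kip.
Span BC, ΣM about C: R_B^{BC}·5.5 = 229.9 + 70.97, so R_B^{BC} = 54.7 kip and R_C = 83.6 − 54.7 = 28.9 kip.
R_B = 63.4 + 54.7 = 118.1 kip.

R_B = 118.1 kip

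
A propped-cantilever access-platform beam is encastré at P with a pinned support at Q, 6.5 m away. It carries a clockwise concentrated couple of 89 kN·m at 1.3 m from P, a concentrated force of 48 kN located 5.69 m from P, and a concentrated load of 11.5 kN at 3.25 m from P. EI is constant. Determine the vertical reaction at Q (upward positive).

R_Q = 50.06 kN

Release the roller at Q. Primary structure: cantilever fixed at P.
Downward deflection at the released point Q due to the loads:
  clockwise couple 89 at a = 1.3: M₀a(2L − a)/(2EI) = 676.8/EI
  point load 48 at a = 5.69: Pa²(3L − a)/(6EI) = 3577/EI
  point load 11.5 at a = 3.25: Pa²(3L − a)/(6EI) = 329/EI
  δ_0 = 4583/EI
Tip deflection under a unit load at Q: L³/(3EI) = 91.54/EI.
The prop prevents deflection at Q: R_Q = δ_0/δ_{QQ} = 4583/91.54 = 50.06 kN.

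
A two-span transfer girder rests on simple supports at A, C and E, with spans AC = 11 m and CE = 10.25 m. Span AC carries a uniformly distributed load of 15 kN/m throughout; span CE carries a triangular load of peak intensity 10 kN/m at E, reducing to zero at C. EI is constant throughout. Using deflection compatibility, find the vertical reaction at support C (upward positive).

Insert a hinge at C; M_C is the redundant, and each span becomes simply supported.
Rotations at C on the released spans (each span's end-slope, ×1/EI):
  span AC: UDL 15: wL³/(24EI) = 831.9/EI
  span CE: triangular load, peak 10: 7w₀L³/(360EI) = 209.4/EI
  relative rotation θ_0 = (831.9 + 209.4)/EI = 1041/EI
A unit hogging moment at C produces rotation L₁/(3EI) + L₂/(3EI) = 7.083/EI.
Slope continuity at C: θ_0 = M_C·7.083/EI, so M_C = 1041/7.083 = 147 kN·m (hogging).
Span AC, ΣM about A with M_C applied at C: R_C^{AC}·11 = 907.5 + 147, so R_C^{AC} = 95.86 kN and R_A = 165 − 95.86 = 69.14 kN.
Span CE, ΣM about E: R_C^{CE}·10.25 = 175.1 + 147, so R_C^{CE} = 31.43 kN and R_E = 51.25 − 31.43 = 19.82 kN.
R_C = 95.86 + 31.43 = 127.3 kN.

R_C = 127.3 kN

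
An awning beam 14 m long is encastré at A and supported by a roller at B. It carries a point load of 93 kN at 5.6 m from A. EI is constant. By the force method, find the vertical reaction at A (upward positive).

R_A = 73.66 kN

Remove the prop at B; the released (primary) structure is a cantilever built in at A.
Free-end deflection of the primary structure under the applied loading (downward +):
  point load 93 at a = 5.6: Pa²(3L − a)/(6EI) = 17693/EI
Tip deflection under a unit load at B: L³/(3EI) = 914.7/EI.
Compatibility at B: δ_0 − R_B·δ_{BB} = 0, so R_B = 17693/914.7 = 19.34 kN.
Vertical equilibrium: R_A = ΣP − R_B = 93 − 19.34 = 73.66 kN.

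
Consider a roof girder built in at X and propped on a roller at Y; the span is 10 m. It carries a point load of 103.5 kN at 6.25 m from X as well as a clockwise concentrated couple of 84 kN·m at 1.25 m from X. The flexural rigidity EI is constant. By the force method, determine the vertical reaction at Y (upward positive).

Remove the prop at Y; the released (primary) structure is a cantilever built in at X.
Free-end deflection of the primary structure under the applied loading (downward +):
  point load 103.5 at a = 6.25: Pa²(3L − a)/(6EI) = 16003/EI
  clockwise couple 84 at a = 1.25: M₀a(2L − a)/(2EI) = 984.4/EI
  δ_0 = 16988/EI
Flexibility coefficient — unit upward force at Y: δ_{YY} = L³/(3EI) = 333.3/EI.
Compatibility at Y: δ_0 − R_Y·δ_{YY} = 0, so R_Y = 16988/333.3 = 50.96 kN.

R_Y = 50.96 kN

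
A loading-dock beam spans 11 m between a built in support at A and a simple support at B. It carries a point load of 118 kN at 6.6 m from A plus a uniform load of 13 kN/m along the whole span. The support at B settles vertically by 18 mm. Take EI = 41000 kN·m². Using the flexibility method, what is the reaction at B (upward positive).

R_B = 102.9 kN

Take the reaction at B as the redundant and release it; the primary structure is a cantilever fixed at A.
Downward deflection at the released point B due to the loads:
  point load 118 at a = 6.6: Pa²(3L − a)/(6EI) = 22616/EI
  UDL 13: wL⁴/(8EI) = 23792/EI
  δ_0 = 46408/EI
Flexibility coefficient — unit upward force at B: δ_{BB} = L³/(3EI) = 443.7/EI.
With EI = 41000 kN·m²: δ_0 = 1.1319 m and δ_{BB} = 0.010821 m/kN.
Compatibility — the beam at B must follow the support down by 0.018 m: δ_0 − R_B·δ_{BB} = 0.018, so R_B = (1.1319 − 0.018)/0.010821 = 102.9 kN.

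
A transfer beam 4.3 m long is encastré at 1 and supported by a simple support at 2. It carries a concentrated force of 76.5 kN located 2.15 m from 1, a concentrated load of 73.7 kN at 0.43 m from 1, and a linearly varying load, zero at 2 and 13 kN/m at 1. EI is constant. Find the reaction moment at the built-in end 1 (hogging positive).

Take the reaction at 2 as the redundant and release it; the primary structure is a cantilever fixed at 1.
Downward deflection at the released point 2 due to the loads:
  point load 76.5 at a = 2.15: Pa²(3L − a)/(6EI) = 633.6/EI
  point load 73.7 at a = 0.43: Pa²(3L − a)/(6EI) = 28.32/EI
  triangular load, peak 13 at the fixed end: w₀L⁴/(30EI) = 148.1/EI
  δ_0 = 810/EI
Flexibility coefficient — unit upward force at 2: δ_{22} = L³/(3EI) = 26.5/EI.
The prop prevents deflection at 2: R_2 = δ_0/δ_{22} = 810/26.5 = 30.56 kN.
Moment equilibrium about 1: M_1 = Σ(load moments about 1) − R_2·L = 236.2 − 30.56×4.3 = 104.8 kN·m.

M_1 = 104.8 kN·m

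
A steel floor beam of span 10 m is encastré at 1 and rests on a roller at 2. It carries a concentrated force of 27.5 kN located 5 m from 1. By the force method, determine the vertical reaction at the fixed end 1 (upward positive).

R_1 = 18.91 kN

Take the reaction at 2 as the redundant and release it; the primary structure is a cantilever fixed at 1.
Deflection at 2 on the released cantilever, summing each load's contribution:
  point load 27.5 at a = 5: Pa²(3L − a)/(6EI) = 2865/EI
Tip deflection under a unit load at 2: L³/(3EI) = 333.3/EI.
The prop prevents deflection at 2: R_2 = δ_0/δ_{22} = 2865/333.3 = 8.594 kN.
Vertical equilibrium: R_1 = ΣP − R_2 = 27.5 − 8.594 = 18.91 kN.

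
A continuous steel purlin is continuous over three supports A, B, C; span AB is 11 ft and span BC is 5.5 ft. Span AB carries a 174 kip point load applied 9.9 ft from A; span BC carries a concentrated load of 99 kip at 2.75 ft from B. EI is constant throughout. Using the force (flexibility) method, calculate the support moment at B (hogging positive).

Insert a hinge at B; M_B is the redundant, and each span becomes simply supported.
Discontinuity in slope at B on the released structure — sum the simple-span end rotations:
  span AB: point load 174 at a = 9.9: Pab(L + a)/(6LEI) = 600/EI
  span BC: point load 99 at a = 2.75: Pab(L + b)/(6LEI) = 187.2/EI
  relative rotation θ_0 = (600 + 187.2)/EI = 787.2/EI
A unit hogging moment at B produces rotation L₁/(3EI) + L₂/(3EI) = 5.5/EI.
Compatibility: M_B·(L₁+L₂)/(3EI) = θ_0, giving M_B = 143.1 kip·ft (hogging).

M_B = 143.1 kip·ft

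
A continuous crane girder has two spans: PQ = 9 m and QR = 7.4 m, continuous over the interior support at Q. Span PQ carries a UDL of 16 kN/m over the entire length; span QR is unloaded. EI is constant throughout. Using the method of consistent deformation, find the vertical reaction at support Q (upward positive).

R_Q = 93.89 kN

Release continuity at Q by inserting a hinge; the redundant is the internal moment M_Q. The primary structure is two simply-supported spans PQ and QR.
End slopes at the hinge Q, treating each span as simply supported:
  span PQ: UDL 16: wL³/(24EI) = 486/EI
  relative rotation θ_0 = (486 + 0)/EI = 486/EI
A unit hogging moment at Q produces rotation L₁/(3EI) + L₂/(3EI) = 5.467/EI.
Compatibility: M_Q·(L₁+L₂)/(3EI) = θ_0, giving M_Q = 88.9 kN·m (hogging).
Span PQ, ΣM about P with M_Q applied at Q: R_Q^{PQ}·9 = 648 + 88.9, so R_Q^{PQ} = 81.88 kN and R_P = 144 − 81.88 = 62.12 kN.
Span QR, ΣM about R: R_Q^{QR}·7.4 = 0 + 88.9, so R_Q^{QR} = 12.01 kN and R_R = 0 − 12.01 = -12.01 kN.
R_Q = 81.88 + 12.01 = 93.89 kN.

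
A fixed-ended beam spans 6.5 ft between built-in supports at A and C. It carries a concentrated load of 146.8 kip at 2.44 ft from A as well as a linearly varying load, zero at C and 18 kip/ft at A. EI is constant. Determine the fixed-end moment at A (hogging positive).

M_A = 177.8 kip·ft

Take the two fixed-end moments M_A, M_C as redundants; the released structure is the simple span AC.
End rotations of the released simple span under the applied load (×1/EI):
  at A: point load 146.8 at a = 2.44: Pab(L + b)/(6LEI) = 393.8/EI
  at C: point load 146.8 at a = 2.44: Pab(L + a)/(6LEI) = 333.4/EI
  at A: triangular load, peak 18: w₀L³/(45EI) = 109.8/EI
  at C: triangular load, peak 18: 7w₀L³/(360EI) = 96.12/EI
  θ_A0 = 503.6/EI,  θ_C0 = 429.5/EI
Flexibility coefficients: a unit moment at one end gives L/(3EI) there and L/(6EI) at the far end, so f₁₁ = f₂₂ = 2.167/EI and f₁₂ = f₂₁ = 1.083/EI.
Compatibility — zero rotation at each built-in end:
  2.167 M_A + 1.083 M_C = 503.6
  1.083 M_A + 2.167 M_C = 429.5
Solving the pair gives M_A = 177.8 kip·ft and M_C = 109.3 kip·ft (hogging).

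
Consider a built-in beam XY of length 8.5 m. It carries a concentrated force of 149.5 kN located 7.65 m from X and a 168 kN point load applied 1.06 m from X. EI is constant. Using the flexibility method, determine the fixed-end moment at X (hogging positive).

M_X = 147.9 kN·m

Take the two fixed-end moments M_X, M_Y as redundants; the released structure is the simple span XY.
On the primary (simply-supported) span, the end slopes from the loading are:
  at X: point load 149.5 at a = 7.65: Pab(L + b)/(6LEI) = 178.2/EI
  at Y: point load 149.5 at a = 7.65: Pab(L + a)/(6LEI) = 307.8/EI
  at X: point load 168 at a = 1.06: Pab(L + b)/(6LEI) = 414.1/EI
  at Y: point load 168 at a = 1.06: Pab(L + a)/(6LEI) = 248.4/EI
  θ_X0 = 592.3/EI,  θ_Y0 = 556.2/EI
Flexibility coefficients: a unit moment at one end gives L/(3EI) there and L/(6EI) at the far end, so f₁₁ = f₂₂ = 2.833/EI and f₁₂ = f₂₁ = 1.417/EI.
Compatibility — zero rotation at each built-in end:
  2.833 M_X + 1.417 M_Y = 592.3
  1.417 M_X + 2.833 M_Y = 556.2
Solving the pair gives M_X = 147.9 kN·m and M_Y = 122.4 kN·m (hogging).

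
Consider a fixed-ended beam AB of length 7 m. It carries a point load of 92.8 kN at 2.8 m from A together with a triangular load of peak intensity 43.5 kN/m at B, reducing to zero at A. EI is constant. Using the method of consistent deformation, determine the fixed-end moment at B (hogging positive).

Release both end moments; the primary structure is a simply-supported span AB with redundants M_A and M_B.
Simple-span end rotations at A and B under the given loads:
  at A: point load 92.8 at a = 2.8: Pab(L + b)/(6LEI) = 291/EI
  at B: point load 92.8 at a = 2.8: Pab(L + a)/(6LEI) = 254.6/EI
  at A: triangular load, peak 43.5: 7w₀L³/(360EI) = 290.1/EI
  at B: triangular load, peak 43.5: w₀L³/(45EI) = 331.6/EI
  θ_A0 = 581.1/EI,  θ_B0 = 586.2/EI
Flexibility coefficients: a unit moment at one end gives L/(3EI) there and L/(6EI) at the far end, so f₁₁ = f₂₂ = 2.333/EI and f₁₂ = f₂₁ = 1.167/EI.
Compatibility — zero rotation at each built-in end:
  2.333 M_A + 1.167 M_B = 581.1
  1.167 M_A + 2.333 M_B = 586.2
Solving the pair gives M_A = 164.6 kN·m and M_B = 168.9 kN·m (hogging).

M_B = 168.9 kN·m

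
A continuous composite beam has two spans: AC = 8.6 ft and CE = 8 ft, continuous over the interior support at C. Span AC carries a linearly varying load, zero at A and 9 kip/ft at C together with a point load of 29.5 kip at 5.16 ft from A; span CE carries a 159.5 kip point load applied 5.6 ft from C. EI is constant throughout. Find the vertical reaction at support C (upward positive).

Insert a hinge at C; M_C is the redundant, and each span becomes simply supported.
Rotations at C on the released spans (each span's end-slope, ×1/EI):
  span AC: triangular load, peak 9: w₀L³/(45EI) = 127.2/EI
  span AC: point load 29.5 at a = 5.16: Pab(L + a)/(6LEI) = 139.6/EI
  span CE: point load 159.5 at a = 5.6: Pab(L + b)/(6LEI) = 464.5/EI
  relative rotation θ_0 = (266.8 + 464.5)/EI = 731.3/EI
A unit hogging moment at C produces rotation L₁/(3EI) + L₂/(3EI) = 5.533/EI.
Slope continuity at C: θ_0 = M_C·5.533/EI, so M_C = 731.3/5.533 = 132.2 kip·ft (hogging).
Span AC, ΣM about A with M_C applied at C: R_C^{AC}·8.6 = 374.1 + 132.2, so R_C^{AC} = 58.87 kip and R_A = 68.2 − 58.87 = 9.332 kip.
Span CE, ΣM about E: R_C^{CE}·8 = 382.8 + 132.2, so R_C^{CE} = 64.37 kip and R_E = 159.5 − 64.37 = 95.13 kip.
R_C = 58.87 + 64.37 = 123.2 kip.

R_C = 123.2 kip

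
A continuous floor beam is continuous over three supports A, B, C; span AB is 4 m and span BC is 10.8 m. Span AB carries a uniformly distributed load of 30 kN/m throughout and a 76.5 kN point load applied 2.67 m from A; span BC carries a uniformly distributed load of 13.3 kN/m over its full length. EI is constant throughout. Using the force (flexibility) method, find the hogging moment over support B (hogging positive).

Take M_B as the redundant. Released structure: two simple spans AB and BC with a hinge at B.
Discontinuity in slope at B on the released structure — sum the simple-span end rotations:
  span AB: UDL 30: wL³/(24EI) = 80/EI
  span AB: point load 76.5 at a = 2.67: Pab(L + a)/(6LEI) = 75.5/EI
  span BC: UDL 13.3: wL³/(24EI) = 698.1/EI
  relative rotation θ_0 = (155.5 + 698.1)/EI = 853.6/EI
A unit hogging moment at B produces rotation L₁/(3EI) + L₂/(3EI) = 4.933/EI.
Slope continuity at B: θ_0 = M_B·4.933/EI, so M_B = 853.6/4.933 = 173 kN·m (hogging).

M_B = 173 kN·m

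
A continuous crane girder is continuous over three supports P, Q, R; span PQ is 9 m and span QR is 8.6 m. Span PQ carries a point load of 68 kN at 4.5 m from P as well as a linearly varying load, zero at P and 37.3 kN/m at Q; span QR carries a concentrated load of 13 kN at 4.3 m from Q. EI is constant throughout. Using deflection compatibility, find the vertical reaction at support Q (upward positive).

Insert a hinge at Q; M_Q is the redundant, and each span becomes simply supported.
Discontinuity in slope at Q on the released structure — sum the simple-span end rotations:
  span PQ: point load 68 at a = 4.5: Pab(L + a)/(6LEI) = 344.2/EI
  span PQ: triangular load, peak 37.3: w₀L³/(45EI) = 604.3/EI
  span QR: point load 13 at a = 4.3: Pab(L + b)/(6LEI) = 60.09/EI
  relative rotation θ_0 = (948.5 + 60.09)/EI = 1009/EI
A unit hogging moment at Q produces rotation L₁/(3EI) + L₂/(3EI) = 5.867/EI.
Compatibility: M_Q·(L₁+L₂)/(3EI) = θ_0, giving M_Q = 171.9 kN·m (hogging).
Span PQ, ΣM about P with M_Q applied at Q: R_Q^{PQ}·9 = 1313 + 171.9, so R_Q^{PQ} = 165 kN and R_P = 235.8 − 165 = 70.85 kN.
Span QR, ΣM about R: R_Q^{QR}·8.6 = 55.9 + 171.9, so R_Q^{QR} = 26.49 kN and R_R = 13 − 26.49 = -13.49 kN.
R_Q = 165 + 26.49 = 191.5 kN.

R_Q = 191.5 kN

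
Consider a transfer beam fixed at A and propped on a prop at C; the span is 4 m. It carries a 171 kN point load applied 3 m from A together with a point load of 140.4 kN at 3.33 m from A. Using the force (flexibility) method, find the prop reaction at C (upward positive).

Take the reaction at C as the redundant and release it; the primary structure is a cantilever fixed at A.
Downward deflection at the released point C due to the loads:
  point load 171 at a = 3: Pa²(3L − a)/(6EI) = 2308/EI
  point load 140.4 at a = 3.33: Pa²(3L − a)/(6EI) = 2250/EI
  δ_0 = 4558/EI
Tip deflection under a unit load at C: L³/(3EI) = 21.33/EI.
The prop prevents deflection at C: R_C = δ_0/δ_{CC} = 4558/21.33 = 213.7 kN.

R_C = 213.7 kN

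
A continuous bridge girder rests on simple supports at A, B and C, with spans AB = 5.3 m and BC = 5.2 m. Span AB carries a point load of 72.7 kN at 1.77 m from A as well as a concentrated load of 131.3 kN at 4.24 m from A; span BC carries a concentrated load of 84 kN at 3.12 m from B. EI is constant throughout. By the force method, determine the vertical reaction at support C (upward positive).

R_C = 28.14 kN

Release continuity at B by inserting a hinge; the redundant is the internal moment M_B. The primary structure is two simply-supported spans AB and BC.
Rotations at B on the released spans (each span's end-slope, ×1/EI):
  span AB: point load 72.7 at a = 1.77: Pab(L + a)/(6LEI) = 101/EI
  span AB: point load 131.3 at a = 4.24: Pab(L + a)/(6LEI) = 177/EI
  span BC: point load 84 at a = 3.12: Pab(L + b)/(6LEI) = 127.2/EI
  relative rotation θ_0 = (278 + 127.2)/EI = 405.2/EI
A unit hogging moment at B produces rotation L₁/(3EI) + L₂/(3EI) = 3.5/EI.
Slope continuity at B: θ_0 = M_B·3.5/EI, so M_B = 405.2/3.5 = 115.8 kN·m (hogging).
Span BC, ΣM about C: R_B^{BC}·5.2 = 174.7 + 115.8, so R_B^{BC} = 55.86 kN and R_C = 84 − 55.86 = 28.14 kN.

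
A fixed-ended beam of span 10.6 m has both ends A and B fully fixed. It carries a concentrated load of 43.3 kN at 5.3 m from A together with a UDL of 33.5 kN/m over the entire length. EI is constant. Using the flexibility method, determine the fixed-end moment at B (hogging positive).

Take the two fixed-end moments M_A, M_B as redundants; the released structure is the simple span AB.
Simple-span end rotations at A and B under the given loads:
  at A: point load 43.3 at a = 5.3: Pab(L + b)/(6LEI) = 304.1/EI
  at B: point load 43.3 at a = 5.3: Pab(L + a)/(6LEI) = 304.1/EI
  at A: UDL 33.5: wL³/(24EI) = 1662/EI
  at B: UDL 33.5: wL³/(24EI) = 1662/EI
  θ_A0 = 1967/EI,  θ_B0 = 1967/EI
Flexibility coefficients: a unit moment at one end gives L/(3EI) there and L/(6EI) at the far end, so f₁₁ = f₂₂ = 3.533/EI and f₁₂ = f₂₁ = 1.767/EI.
Compatibility — zero rotation at each built-in end:
  3.533 M_A + 1.767 M_B = 1967
  1.767 M_A + 3.533 M_B = 1967
Solving the pair gives M_A = 371 kN·m and M_B = 371 kN·m (hogging).

M_B = 371 kN·m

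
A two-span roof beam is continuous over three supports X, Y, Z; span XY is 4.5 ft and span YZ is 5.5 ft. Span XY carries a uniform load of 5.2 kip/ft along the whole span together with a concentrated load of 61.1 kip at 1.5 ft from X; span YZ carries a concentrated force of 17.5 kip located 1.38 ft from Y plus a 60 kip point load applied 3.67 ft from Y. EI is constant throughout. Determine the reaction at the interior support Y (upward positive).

Release continuity at Y by inserting a hinge; the redundant is the internal moment M_Y. The primary structure is two simply-supported spans XY and YZ.
End slopes at the hinge Y, treating each span as simply supported:
  span XY: UDL 5.2: wL³/(24EI) = 19.74/EI
  span XY: point load 61.1 at a = 1.5: Pab(L + a)/(6LEI) = 61.1/EI
  span YZ: point load 17.5 at a = 1.38: Pab(L + b)/(6LEI) = 29.01/EI
  span YZ: point load 60 at a = 3.67: Pab(L + b)/(6LEI) = 89.51/EI
  relative rotation θ_0 = (80.84 + 118.5)/EI = 199.4/EI
A unit hogging moment at Y produces rotation L₁/(3EI) + L₂/(3EI) = 3.333/EI.
Slope continuity at Y: θ_0 = M_Y·3.333/EI, so M_Y = 199.4/3.333 = 59.81 kip·ft (hogging).
Span XY, ΣM about X with M_Y applied at Y: R_Y^{XY}·4.5 = 144.3 + 59.81, so R_Y^{XY} = 45.36 kip and R_X = 84.5 − 45.36 = 39.14 kip.
Span YZ, ΣM about Z: R_Y^{YZ}·5.5 = 181.9 + 59.81, so R_Y^{YZ} = 43.95 kip and R_Z = 77.5 − 43.95 = 33.55 kip.
R_Y = 45.36 + 43.95 = 89.3 kip.

R_Y = 89.3 kip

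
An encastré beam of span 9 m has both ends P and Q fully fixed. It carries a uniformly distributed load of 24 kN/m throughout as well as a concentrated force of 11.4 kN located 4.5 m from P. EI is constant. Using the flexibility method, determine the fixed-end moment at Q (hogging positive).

Release both end moments; the primary structure is a simply-supported span PQ with redundants M_P and M_Q.
Simple-span end rotations at P and Q under the given loads:
  at P: UDL 24: wL³/(24EI) = 729/EI
  at Q: UDL 24: wL³/(24EI) = 729/EI
  at P: point load 11.4 at a = 4.5: Pab(L + b)/(6LEI) = 57.71/EI
  at Q: point load 11.4 at a = 4.5: Pab(L + a)/(6LEI) = 57.71/EI
  θ_P0 = 786.7/EI,  θ_Q0 = 786.7/EI
Flexibility coefficients: a unit moment at one end gives L/(3EI) there and L/(6EI) at the far end, so f₁₁ = f₂₂ = 3/EI and f₁₂ = f₂₁ = 1.5/EI.
Compatibility — zero rotation at each built-in end:
  3 M_P + 1.5 M_Q = 786.7
  1.5 M_P + 3 M_Q = 786.7
Solving the pair gives M_P = 174.8 kN·m and M_Q = 174.8 kN·m (hogging).

M_Q = 174.8 kN·m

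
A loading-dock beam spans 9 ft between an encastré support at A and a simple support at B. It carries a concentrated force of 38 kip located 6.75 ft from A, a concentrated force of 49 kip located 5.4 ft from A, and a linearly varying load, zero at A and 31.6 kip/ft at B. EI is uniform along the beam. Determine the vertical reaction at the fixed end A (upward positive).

Remove the prop at B; the released (primary) structure is a cantilever built in at A.
Primary-structure tip deflection at B by superposition:
  point load 38 at a = 6.75: Pa²(3L − a)/(6EI) = 5843/EI
  point load 49 at a = 5.4: Pa²(3L − a)/(6EI) = 5144/EI
  triangular load, peak 31.6 at the free end: 11w₀L⁴/(120EI) = 19005/EI
  δ_0 = 29992/EI
Tip deflection under a unit load at B: L³/(3EI) = 243/EI.
Compatibility at B: δ_0 − R_B·δ_{BB} = 0, so R_B = 29992/243 = 123.4 kip.
Vertical equilibrium: R_A = ΣP − R_B = 229.2 − 123.4 = 105.8 kip.

R_A = 105.8 kip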